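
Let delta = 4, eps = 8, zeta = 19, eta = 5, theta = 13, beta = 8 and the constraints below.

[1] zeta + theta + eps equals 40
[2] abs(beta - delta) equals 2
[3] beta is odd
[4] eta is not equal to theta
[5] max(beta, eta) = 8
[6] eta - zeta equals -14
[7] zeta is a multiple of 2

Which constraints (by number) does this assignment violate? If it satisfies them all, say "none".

[1] zeta + theta + eps = 19 + 13 + 8 = 40  true
[2] abs(8 - 4) = 4, not 2  false
[3] beta = 8 is even  false
[4] eta = 5, theta = 13; distinct  true
[5] max(8, 5) = 8  true
[6] eta - zeta = 5 - 19 = -14  true
[7] 19 = 2*9 + 1, so 2 does not divide 19  false

Constraints 2, 3, and 7 are violated.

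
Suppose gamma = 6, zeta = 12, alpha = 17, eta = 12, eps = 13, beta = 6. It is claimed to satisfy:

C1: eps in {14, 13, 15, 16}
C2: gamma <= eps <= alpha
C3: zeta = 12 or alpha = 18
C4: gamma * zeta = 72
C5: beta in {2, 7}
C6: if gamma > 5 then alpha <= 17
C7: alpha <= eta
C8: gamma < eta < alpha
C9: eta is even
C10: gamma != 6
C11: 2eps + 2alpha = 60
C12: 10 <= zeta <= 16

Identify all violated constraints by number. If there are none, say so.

The assignment fails constraints 5, 7, 10.

C1: eps = 13 is in {14, 13, 15, 16}  ✔
C2: values 6 <= 13 <= 17  ✔
C3: zeta = 12 = 12 (first disjunct)  ✔
C4: gamma * zeta = 6 * 12 = 72  ✔
C5: beta = 6 is not in {2, 7}  ✘
C6: gamma = 6 > 5, so we need alpha ≤ 17; alpha = 17 ≤ 17  ✔
C7: alpha = 17, eta = 12; 17 > 12 (want ≤)  ✘
C8: values 6 < 12 < 17  ✔
C9: eta = 12 is even  ✔
C10: gamma = 6, but 6 is required to differ  ✘
C11: 2eps + 2alpha = 2(13) + 2(17) = 60  ✔
C12: zeta = 12 lies in [10, 16]  ✔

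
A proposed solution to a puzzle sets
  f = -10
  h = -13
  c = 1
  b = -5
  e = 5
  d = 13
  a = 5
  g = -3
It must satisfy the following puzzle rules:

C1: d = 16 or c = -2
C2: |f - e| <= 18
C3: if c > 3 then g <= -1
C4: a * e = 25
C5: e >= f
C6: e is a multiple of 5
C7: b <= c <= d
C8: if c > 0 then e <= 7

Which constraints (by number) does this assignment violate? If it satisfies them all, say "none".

No — constraint 1 is not satisfied.

C1: d = 13 ≠ 16 and c = 1 ≠ -2; both disjuncts false — violated.
C2: |-10 - 5| = 15; 15 ≤ 18 — satisfied.
C3: c = 1, not > 3; antecedent false, conditional vacuously true — satisfied.
C4: a * e = 5 * 5 = 25 — satisfied.
C5: e = 5, f = -10; 5 ≥ -10 — satisfied.
C6: 5 / 5 = 1, so 5 divides 5 — satisfied.
C7: values -5 <= 1 <= 13 — satisfied.
C8: c = 1 > 0, so we need e ≤ 7; e = 5 ≤ 7 — satisfied.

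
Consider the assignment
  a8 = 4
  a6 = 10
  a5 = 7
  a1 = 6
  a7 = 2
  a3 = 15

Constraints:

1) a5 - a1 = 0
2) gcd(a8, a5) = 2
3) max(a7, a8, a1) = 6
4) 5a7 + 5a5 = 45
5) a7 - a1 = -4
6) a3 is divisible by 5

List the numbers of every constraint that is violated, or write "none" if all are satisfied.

Constraints 1 and 2 are violated.

1) a5 - a1 = 7 - 6 = 1, not 0  fails
2) gcd(4, 7) = 1, not 2  fails
3) max(2, 4, 6) = 6  holds
4) 5a7 + 5a5 = 5(2) + 5(7) = 45  holds
5) a7 - a1 = 2 - 6 = -4  holds
6) 15 / 5 = 3, so 5 divides 15  holds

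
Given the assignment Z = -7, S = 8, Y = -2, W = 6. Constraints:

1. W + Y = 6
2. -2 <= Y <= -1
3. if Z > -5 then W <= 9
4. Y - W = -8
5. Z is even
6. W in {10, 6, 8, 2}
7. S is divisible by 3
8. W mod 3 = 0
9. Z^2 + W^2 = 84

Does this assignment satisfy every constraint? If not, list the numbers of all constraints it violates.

1. W + Y = 6 + (-2) = 4, not 6 — fails.
2. Y = -2 lies in [-2, -1] — holds.
3. Z = -7, not > -5; antecedent false, conditional vacuously true — holds.
4. Y - W = -2 - 6 = -8 — holds.
5. Z = -7 is odd — fails.
6. W = 6 is in {10, 6, 8, 2} — holds.
7. 8 = 3*2 + 2, so 3 does not divide 8 — fails.
8. 6 mod 3 = 0 — holds.
9. Z^2 + W^2 = (-7)^2 + 6^2 = 49 + 36 = 85, not 84 — fails.

Constraints 1, 5, 7, and 9 are violated.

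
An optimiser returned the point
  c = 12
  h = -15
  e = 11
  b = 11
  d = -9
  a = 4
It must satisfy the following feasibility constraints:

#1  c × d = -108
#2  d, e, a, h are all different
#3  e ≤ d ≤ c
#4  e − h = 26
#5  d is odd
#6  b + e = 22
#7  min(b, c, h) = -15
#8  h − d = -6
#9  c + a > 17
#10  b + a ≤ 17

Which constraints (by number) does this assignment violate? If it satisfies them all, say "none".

Constraints 3 and 9 are violated.

#1 c × d = 12 × (-9) = -108 — satisfied.
#2 values -9, 11, 4, -15 are pairwise distinct — satisfied.
#3 values 11, -9, 12; e = 11 is not ≤ d = -9 — violated.
#4 e − h = 11 − (-15) = 26 — satisfied.
#5 d = -9 is odd — satisfied.
#6 b + e = 11 + 11 = 22 — satisfied.
#7 min(11, 12, -15) = -15 — satisfied.
#8 h − d = -15 − (-9) = -6 — satisfied.
#9 c + a = 12 + 4 = 16; 16 ≤ 17, bound 17 not met — violated.
#10 b + a = 11 + 4 = 15; 15 ≤ 17 — satisfied.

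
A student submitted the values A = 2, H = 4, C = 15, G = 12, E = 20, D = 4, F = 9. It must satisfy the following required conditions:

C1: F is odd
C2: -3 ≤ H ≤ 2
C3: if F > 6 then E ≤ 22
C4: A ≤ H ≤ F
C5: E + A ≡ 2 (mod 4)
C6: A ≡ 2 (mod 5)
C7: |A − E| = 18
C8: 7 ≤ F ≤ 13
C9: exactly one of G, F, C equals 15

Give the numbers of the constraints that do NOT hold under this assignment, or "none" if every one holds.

C1: F = 9 is odd — OK.
C2: H = 4 is outside [-3, 2] — violated.
C3: F = 9 > 6, so we need E ≤ 22; E = 20 ≤ 22 — OK.
C4: values 2 ≤ 4 ≤ 9 — OK.
C5: E + A = 22; 22 mod 4 = 2 — OK.
C6: 2 mod 5 = 2 — OK.
C7: |2 − 20| = 18 — OK.
C8: F = 9 lies in [7, 13] — OK.
C9: G=12, F=9, C=15; 1 of them equals 15 — OK.

Violated: 2.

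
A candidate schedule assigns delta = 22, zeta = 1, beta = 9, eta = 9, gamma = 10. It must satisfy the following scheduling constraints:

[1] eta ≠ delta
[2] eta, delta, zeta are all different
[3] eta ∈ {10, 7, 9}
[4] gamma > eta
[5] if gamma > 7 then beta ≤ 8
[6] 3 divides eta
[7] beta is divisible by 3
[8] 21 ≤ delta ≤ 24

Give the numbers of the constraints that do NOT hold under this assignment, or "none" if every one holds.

[1] eta = 9, delta = 22; distinct — satisfied.
[2] values 9, 22, 1 are pairwise distinct — satisfied.
[3] eta = 9 is in {10, 7, 9} — satisfied.
[4] gamma = 10, eta = 9; 10 > 9 — satisfied.
[5] gamma = 10 > 7, so we need beta ≤ 8; but beta = 9 > 8 — violated.
[6] 9 / 3 = 3, so 3 divides 9 — satisfied.
[7] 9 / 3 = 3, so 3 divides 9 — satisfied.
[8] delta = 22 lies in [21, 24] — satisfied.

The assignment fails constraint 5.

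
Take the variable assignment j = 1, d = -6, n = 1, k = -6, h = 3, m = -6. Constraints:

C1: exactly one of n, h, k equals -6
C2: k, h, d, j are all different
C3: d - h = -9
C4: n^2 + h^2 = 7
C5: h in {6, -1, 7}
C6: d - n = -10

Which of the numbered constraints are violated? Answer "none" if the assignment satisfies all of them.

Violated: 2, 4, 5, and 6.

C1: n=1, h=3, k=-6; 1 of them equals -6  ✓
C2: k = d = -6, not all different  ✗
C3: d - h = -6 - 3 = -9  ✓
C4: n^2 + h^2 = 1^2 + 3^2 = 1 + 9 = 10, not 7  ✗
C5: h = 3 is not in {6, -1, 7}  ✗
C6: d - n = -6 - 1 = -7, not -10  ✗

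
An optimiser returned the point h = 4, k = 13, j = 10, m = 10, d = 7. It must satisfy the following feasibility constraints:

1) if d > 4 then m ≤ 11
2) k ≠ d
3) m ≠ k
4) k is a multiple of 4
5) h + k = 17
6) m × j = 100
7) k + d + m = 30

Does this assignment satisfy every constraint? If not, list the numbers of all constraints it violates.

No — constraint 4 is not satisfied.

1) d = 7 > 4, so we need m ≤ 11; m = 10 ≤ 11 — holds.
2) k = 13, d = 7; distinct — holds.
3) m = 10, k = 13; distinct — holds.
4) 13 = 4×3 + 1, so 4 does not divide 13 — fails.
5) h + k = 4 + 13 = 17 — holds.
6) m × j = 10 × 10 = 100 — holds.
7) k + d + m = 13 + 7 + 10 = 30 — holds.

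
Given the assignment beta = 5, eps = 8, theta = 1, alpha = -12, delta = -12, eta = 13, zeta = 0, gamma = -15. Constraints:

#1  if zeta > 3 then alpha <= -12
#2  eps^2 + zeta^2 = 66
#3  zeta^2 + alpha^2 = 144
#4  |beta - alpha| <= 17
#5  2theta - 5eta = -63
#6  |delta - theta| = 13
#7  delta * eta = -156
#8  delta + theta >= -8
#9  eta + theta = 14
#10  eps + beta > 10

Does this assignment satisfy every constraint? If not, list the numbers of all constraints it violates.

#1 zeta = 0, not > 3; antecedent false, conditional vacuously true — OK.
#2 eps^2 + zeta^2 = 8^2 + 0^2 = 64 + 0 = 64, not 66 — violated.
#3 zeta^2 + alpha^2 = 0^2 + (-12)^2 = 0 + 144 = 144 — OK.
#4 |5 - (-12)| = 17; 17 ≤ 17 — OK.
#5 2theta - 5eta = 2(1) - 5(13) = -63 — OK.
#6 |-12 - 1| = 13 — OK.
#7 delta * eta = -12 * 13 = -156 — OK.
#8 delta + theta = -12 + 1 = -11; -11 < -8, bound -8 not met — violated.
#9 eta + theta = 13 + 1 = 14 — OK.
#10 eps + beta = 8 + 5 = 13; 13 > 10 — OK.

No — constraints 2 and 8 are not satisfied.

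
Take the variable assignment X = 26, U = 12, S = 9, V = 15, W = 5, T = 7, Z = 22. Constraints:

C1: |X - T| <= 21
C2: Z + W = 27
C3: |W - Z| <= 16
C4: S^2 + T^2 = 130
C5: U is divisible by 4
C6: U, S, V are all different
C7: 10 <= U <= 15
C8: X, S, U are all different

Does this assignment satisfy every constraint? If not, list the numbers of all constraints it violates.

C1: |26 - 7| = 19; 19 ≤ 21 — holds.
C2: Z + W = 22 + 5 = 27 — holds.
C3: |5 - 22| = 17; 17 > 16, exceeds bound 16 — does not hold.
C4: S^2 + T^2 = 9^2 + 7^2 = 81 + 49 = 130 — holds.
C5: 12 / 4 = 3, so 4 divides 12 — holds.
C6: values 12, 9, 15 are pairwise distinct — holds.
C7: U = 12 lies in [10, 15] — holds.
C8: values 26, 9, 12 are pairwise distinct — holds.

The assignment fails constraint 3.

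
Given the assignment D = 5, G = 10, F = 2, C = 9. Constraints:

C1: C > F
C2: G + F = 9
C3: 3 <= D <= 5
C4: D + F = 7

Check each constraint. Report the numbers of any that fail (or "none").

The assignment fails constraint 2.

C1: C = 9, F = 2; 9 > 2  ✓
C2: G + F = 10 + 2 = 12, not 9  ✗
C3: D = 5 lies in [3, 5]  ✓
C4: D + F = 5 + 2 = 7  ✓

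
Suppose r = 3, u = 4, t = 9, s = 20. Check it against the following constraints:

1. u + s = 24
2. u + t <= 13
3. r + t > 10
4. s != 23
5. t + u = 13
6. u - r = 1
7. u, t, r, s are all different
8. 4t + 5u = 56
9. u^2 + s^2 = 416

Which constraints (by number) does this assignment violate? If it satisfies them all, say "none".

1. u + s = 4 + 20 = 24 — holds.
2. u + t = 4 + 9 = 13; 13 ≤ 13 — holds.
3. r + t = 3 + 9 = 12; 12 > 10 — holds.
4. s = 20, and 20 ≠ 23 — holds.
5. t + u = 9 + 4 = 13 — holds.
6. u - r = 4 - 3 = 1 — holds.
7. values 4, 9, 3, 20 are pairwise distinct — holds.
8. 4t + 5u = 4(9) + 5(4) = 56 — holds.
9. u^2 + s^2 = 4^2 + 20^2 = 16 + 400 = 416 — holds.

The assignment satisfies every constraint.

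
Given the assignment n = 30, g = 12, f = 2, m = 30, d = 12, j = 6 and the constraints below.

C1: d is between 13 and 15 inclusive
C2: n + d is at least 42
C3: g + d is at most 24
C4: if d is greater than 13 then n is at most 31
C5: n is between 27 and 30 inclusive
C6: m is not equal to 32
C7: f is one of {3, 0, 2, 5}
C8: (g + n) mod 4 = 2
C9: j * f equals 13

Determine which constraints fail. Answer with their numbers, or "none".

The assignment fails constraints 1, 9.

C1: d = 12 is outside [13, 15] — violated.
C2: n + d = 30 + 12 = 42; 42 ≥ 42 — satisfied.
C3: g + d = 12 + 12 = 24; 24 ≤ 24 — satisfied.
C4: d = 12, not > 13; antecedent false, conditional vacuously true — satisfied.
C5: n = 30 lies in [27, 30] — satisfied.
C6: m = 30, and 30 ≠ 32 — satisfied.
C7: f = 2 is in {3, 0, 2, 5} — satisfied.
C8: g + n = 42; 42 mod 4 = 2 — satisfied.
C9: j * f = 6 * 2 = 12, not 13 — violated.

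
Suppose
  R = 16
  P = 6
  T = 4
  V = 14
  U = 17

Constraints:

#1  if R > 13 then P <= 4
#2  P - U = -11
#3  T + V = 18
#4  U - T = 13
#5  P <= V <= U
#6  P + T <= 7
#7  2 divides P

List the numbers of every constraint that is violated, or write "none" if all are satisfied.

#1 R = 16 > 13, so we need P ≤ 4; but P = 6 > 4  false
#2 P - U = 6 - 17 = -11  true
#3 T + V = 4 + 14 = 18  true
#4 U - T = 17 - 4 = 13  true
#5 values 6 <= 14 <= 17  true
#6 P + T = 6 + 4 = 10; 10 > 7, bound 7 not met  false
#7 6 / 2 = 3, so 2 divides 6  true

The assignment fails constraints 1 and 6.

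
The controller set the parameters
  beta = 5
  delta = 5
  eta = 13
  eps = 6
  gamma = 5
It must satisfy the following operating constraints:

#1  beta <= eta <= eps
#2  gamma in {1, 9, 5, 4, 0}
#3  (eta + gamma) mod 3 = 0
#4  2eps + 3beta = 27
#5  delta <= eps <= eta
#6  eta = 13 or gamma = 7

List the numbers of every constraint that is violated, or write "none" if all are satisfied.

#1 values 5, 13, 6; eta = 13 is not <= eps = 6 — fails.
#2 gamma = 5 is in {1, 9, 5, 4, 0} — holds.
#3 eta + gamma = 18; 18 mod 3 = 0 — holds.
#4 2eps + 3beta = 2(6) + 3(5) = 27 — holds.
#5 values 5 <= 6 <= 13 — holds.
#6 eta = 13 = 13 (first disjunct) — holds.

Constraint 1 does not hold.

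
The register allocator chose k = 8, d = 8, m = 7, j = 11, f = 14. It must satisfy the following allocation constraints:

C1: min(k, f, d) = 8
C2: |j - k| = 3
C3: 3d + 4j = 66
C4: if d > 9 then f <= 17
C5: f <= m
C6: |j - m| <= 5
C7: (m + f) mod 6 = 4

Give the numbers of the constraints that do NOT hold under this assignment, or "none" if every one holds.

C1: min(8, 14, 8) = 8 — satisfied.
C2: |11 - 8| = 3 — satisfied.
C3: 3d + 4j = 3(8) + 4(11) = 68, not 66 — violated.
C4: d = 8, not > 9; antecedent false, conditional vacuously true — satisfied.
C5: f = 14, m = 7; 14 > 7 (want ≤) — violated.
C6: |11 - 7| = 4; 4 ≤ 5 — satisfied.
C7: m + f = 21; 21 mod 6 = 3, not 4 — violated.

No — constraints 3, 5, and 7 are not satisfied.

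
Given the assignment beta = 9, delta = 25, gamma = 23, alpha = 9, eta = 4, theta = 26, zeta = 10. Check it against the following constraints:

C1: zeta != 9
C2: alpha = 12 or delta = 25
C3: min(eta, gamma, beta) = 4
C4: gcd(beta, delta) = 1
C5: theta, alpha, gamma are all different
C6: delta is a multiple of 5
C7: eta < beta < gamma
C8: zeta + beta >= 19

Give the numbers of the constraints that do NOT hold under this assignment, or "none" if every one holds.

C1: zeta = 10, and 10 ≠ 9 — OK.
C2: alpha = 9 ≠ 12, but delta = 25 = 25 (second disjunct) — OK.
C3: min(4, 23, 9) = 4 — OK.
C4: gcd(9, 25) = 1 — OK.
C5: values 26, 9, 23 are pairwise distinct — OK.
C6: 25 / 5 = 5, so 5 divides 25 — OK.
C7: values 4 < 9 < 23 — OK.
C8: zeta + beta = 10 + 9 = 19; 19 ≥ 19 — OK.

None — every constraint holds.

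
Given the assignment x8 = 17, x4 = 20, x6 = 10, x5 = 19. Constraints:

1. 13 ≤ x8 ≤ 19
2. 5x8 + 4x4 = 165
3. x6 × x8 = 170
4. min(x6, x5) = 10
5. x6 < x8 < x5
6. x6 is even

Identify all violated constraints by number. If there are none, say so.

1. x8 = 17 lies in [13, 19]  true
2. 5x8 + 4x4 = 5(17) + 4(20) = 165  true
3. x6 × x8 = 10 × 17 = 170  true
4. min(10, 19) = 10  true
5. values 10 < 17 < 19  true
6. x6 = 10 is even  true

All constraints are satisfied.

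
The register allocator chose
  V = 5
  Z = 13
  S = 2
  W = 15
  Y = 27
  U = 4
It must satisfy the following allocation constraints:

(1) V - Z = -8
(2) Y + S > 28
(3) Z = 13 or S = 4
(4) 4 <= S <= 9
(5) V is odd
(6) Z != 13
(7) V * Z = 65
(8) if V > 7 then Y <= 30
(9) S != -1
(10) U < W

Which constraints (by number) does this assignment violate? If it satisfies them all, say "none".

The assignment fails constraints 4 and 6.

(1) V - Z = 5 - 13 = -8 — OK.
(2) Y + S = 27 + 2 = 29; 29 > 28 — OK.
(3) Z = 13 = 13 (first disjunct) — OK.
(4) S = 2 is outside [4, 9] — violated.
(5) V = 5 is odd — OK.
(6) Z = 13, but 13 is required to differ — violated.
(7) V * Z = 5 * 13 = 65 — OK.
(8) V = 5, not > 7; antecedent false, conditional vacuously true — OK.
(9) S = 2, and 2 ≠ -1 — OK.
(10) U = 4, W = 15; 4 < 15 — OK.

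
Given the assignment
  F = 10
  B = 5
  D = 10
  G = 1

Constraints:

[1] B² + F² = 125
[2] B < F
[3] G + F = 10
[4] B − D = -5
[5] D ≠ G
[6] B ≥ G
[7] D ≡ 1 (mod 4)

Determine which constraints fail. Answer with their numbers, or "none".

Constraints 3 and 7 do not hold.

[1] B² + F² = 5² + 10² = 25 + 100 = 125  holds
[2] B = 5, F = 10; 5 < 10  holds
[3] G + F = 1 + 10 = 11, not 10  fails
[4] B − D = 5 − 10 = -5  holds
[5] D = 10, G = 1; distinct  holds
[6] B = 5, G = 1; 5 ≥ 1  holds
[7] 10 mod 4 = 2, not 1  fails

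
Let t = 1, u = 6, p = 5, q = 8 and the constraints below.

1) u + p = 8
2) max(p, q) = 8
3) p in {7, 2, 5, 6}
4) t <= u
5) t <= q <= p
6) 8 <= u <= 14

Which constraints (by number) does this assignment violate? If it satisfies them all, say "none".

1) u + p = 6 + 5 = 11, not 8 — violated.
2) max(5, 8) = 8 — OK.
3) p = 5 is in {7, 2, 5, 6} — OK.
4) t = 1, u = 6; 1 ≤ 6 — OK.
5) values 1, 8, 5; q = 8 is not <= p = 5 — violated.
6) u = 6 is outside [8, 14] — violated.

No — constraints 1, 5, 6 are not satisfied.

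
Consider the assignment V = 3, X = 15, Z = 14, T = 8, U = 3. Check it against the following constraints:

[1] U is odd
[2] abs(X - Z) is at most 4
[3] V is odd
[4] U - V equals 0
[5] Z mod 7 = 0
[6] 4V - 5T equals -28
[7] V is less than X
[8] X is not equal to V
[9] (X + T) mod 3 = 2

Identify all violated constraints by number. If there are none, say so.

[1] U = 3 is odd  ✔
[2] abs(15 - 14) = 1; 1 ≤ 4  ✔
[3] V = 3 is odd  ✔
[4] U - V = 3 - 3 = 0  ✔
[5] 14 mod 7 = 0  ✔
[6] 4V - 5T = 4(3) - 5(8) = -28  ✔
[7] V = 3, X = 15; 3 < 15  ✔
[8] X = 15, V = 3; distinct  ✔
[9] X + T = 23; 23 mod 3 = 2  ✔

No violations.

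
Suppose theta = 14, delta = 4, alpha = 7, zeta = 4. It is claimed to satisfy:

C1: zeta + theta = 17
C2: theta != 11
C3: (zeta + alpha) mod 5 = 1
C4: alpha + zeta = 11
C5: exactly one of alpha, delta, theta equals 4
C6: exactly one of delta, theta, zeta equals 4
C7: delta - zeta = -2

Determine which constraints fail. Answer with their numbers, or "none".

C1: zeta + theta = 4 + 14 = 18, not 17 — fails.
C2: theta = 14, and 14 ≠ 11 — holds.
C3: zeta + alpha = 11; 11 mod 5 = 1 — holds.
C4: alpha + zeta = 7 + 4 = 11 — holds.
C5: alpha=7, delta=4, theta=14; 1 of them equals 4 — holds.
C6: delta=4, theta=14, zeta=4; 2 of them equal 4, not exactly one — fails.
C7: delta - zeta = 4 - 4 = 0, not -2 — fails.

Constraints 1, 6, and 7 do not hold.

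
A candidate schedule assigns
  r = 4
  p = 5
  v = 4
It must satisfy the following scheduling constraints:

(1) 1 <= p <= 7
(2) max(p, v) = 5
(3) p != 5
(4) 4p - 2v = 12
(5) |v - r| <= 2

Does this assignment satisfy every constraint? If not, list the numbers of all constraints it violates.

(1) p = 5 lies in [1, 7]  ✔
(2) max(5, 4) = 5  ✔
(3) p = 5, but 5 is required to differ  ✘
(4) 4p - 2v = 4(5) - 2(4) = 12  ✔
(5) |4 - 4| = 0; 0 ≤ 2  ✔

Constraint 3 does not hold.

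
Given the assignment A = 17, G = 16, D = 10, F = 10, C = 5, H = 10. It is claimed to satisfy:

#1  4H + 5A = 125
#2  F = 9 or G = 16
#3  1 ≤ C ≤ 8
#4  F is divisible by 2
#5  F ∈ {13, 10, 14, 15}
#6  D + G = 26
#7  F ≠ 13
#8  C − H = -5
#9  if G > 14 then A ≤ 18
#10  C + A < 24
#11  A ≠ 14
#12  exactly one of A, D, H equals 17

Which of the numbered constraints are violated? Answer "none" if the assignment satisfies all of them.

#1 4H + 5A = 4(10) + 5(17) = 125 — OK.
#2 F = 10 ≠ 9, but G = 16 = 16 (second disjunct) — OK.
#3 C = 5 lies in [1, 8] — OK.
#4 10 / 2 = 5, so 2 divides 10 — OK.
#5 F = 10 is in {13, 10, 14, 15} — OK.
#6 D + G = 10 + 16 = 26 — OK.
#7 F = 10, and 10 ≠ 13 — OK.
#8 C − H = 5 − 10 = -5 — OK.
#9 G = 16 > 14, so we need A ≤ 18; A = 17 ≤ 18 — OK.
#10 C + A = 5 + 17 = 22; 22 < 24 — OK.
#11 A = 17, and 17 ≠ 14 — OK.
#12 A=17, D=10, H=10; 1 of them equals 17 — OK.

No violations.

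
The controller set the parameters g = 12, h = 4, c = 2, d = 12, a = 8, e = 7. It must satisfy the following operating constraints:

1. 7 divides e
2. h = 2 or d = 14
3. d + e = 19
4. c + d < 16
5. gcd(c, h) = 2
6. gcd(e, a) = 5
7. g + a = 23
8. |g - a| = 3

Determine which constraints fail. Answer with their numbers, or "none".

1. 7 / 7 = 1, so 7 divides 7  ✓
2. h = 4 ≠ 2 and d = 12 ≠ 14; both disjuncts false  ✗
3. d + e = 12 + 7 = 19  ✓
4. c + d = 2 + 12 = 14; 14 < 16  ✓
5. gcd(2, 4) = 2  ✓
6. gcd(7, 8) = 1, not 5  ✗
7. g + a = 12 + 8 = 20, not 23  ✗
8. |12 - 8| = 4, not 3  ✗

No — constraints 2, 6, 7, 8 are not satisfied.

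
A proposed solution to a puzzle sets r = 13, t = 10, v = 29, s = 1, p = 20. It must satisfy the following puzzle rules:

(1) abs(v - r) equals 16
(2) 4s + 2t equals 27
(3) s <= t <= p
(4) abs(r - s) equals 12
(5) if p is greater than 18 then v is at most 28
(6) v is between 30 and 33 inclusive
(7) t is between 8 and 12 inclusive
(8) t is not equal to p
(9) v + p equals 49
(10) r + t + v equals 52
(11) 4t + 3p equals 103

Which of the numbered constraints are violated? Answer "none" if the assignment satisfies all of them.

(1) abs(29 - 13) = 16  ✔
(2) 4s + 2t = 4(1) + 2(10) = 24, not 27  ✘
(3) values 1 <= 10 <= 20  ✔
(4) abs(13 - 1) = 12  ✔
(5) p = 20 > 18, so we need v ≤ 28; but v = 29 > 28  ✘
(6) v = 29 is outside [30, 33]  ✘
(7) t = 10 lies in [8, 12]  ✔
(8) t = 10, p = 20; distinct  ✔
(9) v + p = 29 + 20 = 49  ✔
(10) r + t + v = 13 + 10 + 29 = 52  ✔
(11) 4t + 3p = 4(10) + 3(20) = 100, not 103  ✘

The assignment fails constraints 2, 5, 6, 11.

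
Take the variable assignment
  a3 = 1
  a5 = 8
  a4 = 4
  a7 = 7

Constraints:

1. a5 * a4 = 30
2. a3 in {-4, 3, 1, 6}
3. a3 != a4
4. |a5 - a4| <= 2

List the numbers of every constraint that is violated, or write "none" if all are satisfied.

Constraints 1 and 4 are violated.

1. a5 * a4 = 8 * 4 = 32, not 30  FAIL
2. a3 = 1 is in {-4, 3, 1, 6}  OK
3. a3 = 1, a4 = 4; distinct  OK
4. |8 - 4| = 4; 4 > 2, exceeds bound 2  FAIL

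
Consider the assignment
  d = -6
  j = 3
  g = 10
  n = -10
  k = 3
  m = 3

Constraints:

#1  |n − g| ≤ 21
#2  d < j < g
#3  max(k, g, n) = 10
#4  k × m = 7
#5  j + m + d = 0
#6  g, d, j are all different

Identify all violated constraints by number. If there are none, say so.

Constraint 4 does not hold.

#1 |-10 − 10| = 20; 20 ≤ 21 — holds.
#2 values -6 < 3 < 10 — holds.
#3 max(3, 10, -10) = 10 — holds.
#4 k × m = 3 × 3 = 9, not 7 — does not hold.
#5 j + m + d = 3 + 3 + (-6) = 0 — holds.
#6 values 10, -6, 3 are pairwise distinct — holds.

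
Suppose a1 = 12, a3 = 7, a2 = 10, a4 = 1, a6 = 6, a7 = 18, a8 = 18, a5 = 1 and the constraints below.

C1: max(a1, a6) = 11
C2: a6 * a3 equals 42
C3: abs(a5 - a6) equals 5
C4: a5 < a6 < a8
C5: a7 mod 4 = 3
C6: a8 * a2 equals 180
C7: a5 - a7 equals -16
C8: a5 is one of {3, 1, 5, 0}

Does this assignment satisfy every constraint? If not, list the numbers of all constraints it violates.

No — constraints 1, 5, 7 are not satisfied.

C1: max(12, 6) = 12, not 11 — fails.
C2: a6 * a3 = 6 * 7 = 42 — holds.
C3: abs(1 - 6) = 5 — holds.
C4: values 1 < 6 < 18 — holds.
C5: 18 mod 4 = 2, not 3 — fails.
C6: a8 * a2 = 18 * 10 = 180 — holds.
C7: a5 - a7 = 1 - 18 = -17, not -16 — fails.
C8: a5 = 1 is in {3, 1, 5, 0} — holds.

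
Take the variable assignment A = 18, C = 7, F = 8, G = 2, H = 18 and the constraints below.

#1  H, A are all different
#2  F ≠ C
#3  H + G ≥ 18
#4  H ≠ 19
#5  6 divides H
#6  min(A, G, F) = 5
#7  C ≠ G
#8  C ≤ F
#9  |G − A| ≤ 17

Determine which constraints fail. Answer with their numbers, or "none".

#1 H = A = 18, not all different — violated.
#2 F = 8, C = 7; distinct — satisfied.
#3 H + G = 18 + 2 = 20; 20 ≥ 18 — satisfied.
#4 H = 18, and 18 ≠ 19 — satisfied.
#5 18 / 6 = 3, so 6 divides 18 — satisfied.
#6 min(18, 2, 8) = 2, not 5 — violated.
#7 C = 7, G = 2; distinct — satisfied.
#8 C = 7, F = 8; 7 ≤ 8 — satisfied.
#9 |2 − 18| = 16; 16 ≤ 17 — satisfied.

No — constraints 1, 6 are not satisfied.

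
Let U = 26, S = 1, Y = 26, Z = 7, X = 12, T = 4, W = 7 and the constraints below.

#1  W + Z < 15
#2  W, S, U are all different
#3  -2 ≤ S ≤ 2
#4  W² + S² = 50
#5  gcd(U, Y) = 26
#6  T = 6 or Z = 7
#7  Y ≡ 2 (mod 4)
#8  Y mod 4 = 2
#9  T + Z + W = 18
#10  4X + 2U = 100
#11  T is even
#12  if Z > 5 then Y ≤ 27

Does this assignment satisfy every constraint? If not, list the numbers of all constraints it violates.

#1 W + Z = 7 + 7 = 14; 14 < 15  yes
#2 values 7, 1, 26 are pairwise distinct  yes
#3 S = 1 lies in [-2, 2]  yes
#4 W² + S² = 7² + 1² = 49 + 1 = 50  yes
#5 gcd(26, 26) = 26  yes
#6 T = 4 ≠ 6, but Z = 7 = 7 (second disjunct)  yes
#7 26 mod 4 = 2  yes
#8 26 mod 4 = 2  yes
#9 T + Z + W = 4 + 7 + 7 = 18  yes
#10 4X + 2U = 4(12) + 2(26) = 100  yes
#11 T = 4 is even  yes
#12 Z = 7 > 5, so we need Y ≤ 27; Y = 26 ≤ 27  yes

None — every constraint holds.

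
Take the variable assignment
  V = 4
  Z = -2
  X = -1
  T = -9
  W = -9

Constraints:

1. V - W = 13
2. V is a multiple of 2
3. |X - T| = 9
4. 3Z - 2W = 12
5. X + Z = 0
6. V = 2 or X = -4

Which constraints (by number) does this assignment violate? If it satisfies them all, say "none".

1. V - W = 4 - (-9) = 13  ✔
2. 4 / 2 = 2, so 2 divides 4  ✔
3. |-1 - (-9)| = 8, not 9  ✘
4. 3Z - 2W = 3(-2) - 2(-9) = 12  ✔
5. X + Z = -1 + (-2) = -3, not 0  ✘
6. V = 4 ≠ 2 and X = -1 ≠ -4; both disjuncts false  ✘

Constraints 3, 5, and 6 are violated.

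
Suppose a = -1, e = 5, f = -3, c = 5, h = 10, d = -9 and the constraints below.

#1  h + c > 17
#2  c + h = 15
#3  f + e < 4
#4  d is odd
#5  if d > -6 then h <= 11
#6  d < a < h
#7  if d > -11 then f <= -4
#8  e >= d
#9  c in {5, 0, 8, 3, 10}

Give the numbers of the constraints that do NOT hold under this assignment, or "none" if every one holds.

#1 h + c = 10 + 5 = 15; 15 ≤ 17, bound 17 not met — violated.
#2 c + h = 5 + 10 = 15 — OK.
#3 f + e = -3 + 5 = 2; 2 < 4 — OK.
#4 d = -9 is odd — OK.
#5 d = -9, not > -6; antecedent false, conditional vacuously true — OK.
#6 values -9 < -1 < 10 — OK.
#7 d = -9 > -11, so we need f ≤ -4; but f = -3 > -4 — violated.
#8 e = 5, d = -9; 5 ≥ -9 — OK.
#9 c = 5 is in {5, 0, 8, 3, 10} — OK.

Violated: 1, 7.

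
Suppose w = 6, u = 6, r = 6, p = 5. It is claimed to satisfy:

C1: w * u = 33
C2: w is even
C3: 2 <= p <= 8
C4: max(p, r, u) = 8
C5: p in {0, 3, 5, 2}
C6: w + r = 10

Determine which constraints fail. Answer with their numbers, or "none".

C1: w * u = 6 * 6 = 36, not 33 — does not hold.
C2: w = 6 is even — holds.
C3: p = 5 lies in [2, 8] — holds.
C4: max(5, 6, 6) = 6, not 8 — does not hold.
C5: p = 5 is in {0, 3, 5, 2} — holds.
C6: w + r = 6 + 6 = 12, not 10 — does not hold.

No — constraints 1, 4, 6 are not satisfied.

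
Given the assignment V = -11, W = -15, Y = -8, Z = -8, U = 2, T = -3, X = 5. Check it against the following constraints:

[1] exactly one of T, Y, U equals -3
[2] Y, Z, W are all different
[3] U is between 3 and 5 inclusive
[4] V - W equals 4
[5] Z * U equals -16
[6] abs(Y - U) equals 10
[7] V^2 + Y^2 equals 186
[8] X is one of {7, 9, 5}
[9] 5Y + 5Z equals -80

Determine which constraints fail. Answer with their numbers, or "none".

Violated: 2, 3, 7.

[1] T=-3, Y=-8, U=2; 1 of them equals -3 — OK.
[2] Y = Z = -8, not all different — violated.
[3] U = 2 is outside [3, 5] — violated.
[4] V - W = -11 - (-15) = 4 — OK.
[5] Z * U = -8 * 2 = -16 — OK.
[6] abs(-8 - 2) = 10 — OK.
[7] V^2 + Y^2 = (-11)^2 + (-8)^2 = 121 + 64 = 185, not 186 — violated.
[8] X = 5 is in {7, 9, 5} — OK.
[9] 5Y + 5Z = 5(-8) + 5(-8) = -80 — OK.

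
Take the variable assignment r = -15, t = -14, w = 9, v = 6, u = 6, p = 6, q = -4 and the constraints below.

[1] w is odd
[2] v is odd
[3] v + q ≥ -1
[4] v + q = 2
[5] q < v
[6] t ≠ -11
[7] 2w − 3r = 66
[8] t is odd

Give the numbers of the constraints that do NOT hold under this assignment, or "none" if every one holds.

[1] w = 9 is odd  true
[2] v = 6 is even  false
[3] v + q = 6 + (-4) = 2; 2 ≥ -1  true
[4] v + q = 6 + (-4) = 2  true
[5] q = -4, v = 6; -4 < 6  true
[6] t = -14, and -14 ≠ -11  true
[7] 2w − 3r = 2(9) − 3(-15) = 63, not 66  false
[8] t = -14 is even  false

Constraints 2, 7, and 8 do not hold.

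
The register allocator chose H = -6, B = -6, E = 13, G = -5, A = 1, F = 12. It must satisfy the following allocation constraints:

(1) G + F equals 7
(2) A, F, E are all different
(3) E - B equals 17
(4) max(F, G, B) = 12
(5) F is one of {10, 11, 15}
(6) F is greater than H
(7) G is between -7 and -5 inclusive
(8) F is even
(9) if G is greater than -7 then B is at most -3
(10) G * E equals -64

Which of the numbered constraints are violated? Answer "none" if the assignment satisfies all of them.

(1) G + F = -5 + 12 = 7 — OK.
(2) values 1, 12, 13 are pairwise distinct — OK.
(3) E - B = 13 - (-6) = 19, not 17 — violated.
(4) max(12, -5, -6) = 12 — OK.
(5) F = 12 is not in {10, 11, 15} — violated.
(6) F = 12, H = -6; 12 > -6 — OK.
(7) G = -5 lies in [-7, -5] — OK.
(8) F = 12 is even — OK.
(9) G = -5 > -7, so we need B ≤ -3; B = -6 ≤ -3 — OK.
(10) G * E = -5 * 13 = -65, not -64 — violated.

Violated: 3, 5, and 10.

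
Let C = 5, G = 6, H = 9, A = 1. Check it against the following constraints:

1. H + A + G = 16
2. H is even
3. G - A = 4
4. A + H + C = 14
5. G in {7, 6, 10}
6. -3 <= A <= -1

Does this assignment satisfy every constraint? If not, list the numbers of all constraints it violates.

1. H + A + G = 9 + 1 + 6 = 16 — satisfied.
2. H = 9 is odd — violated.
3. G - A = 6 - 1 = 5, not 4 — violated.
4. A + H + C = 1 + 9 + 5 = 15, not 14 — violated.
5. G = 6 is in {7, 6, 10} — satisfied.
6. A = 1 is outside [-3, -1] — violated.

The assignment fails constraints 2, 3, 4, 6.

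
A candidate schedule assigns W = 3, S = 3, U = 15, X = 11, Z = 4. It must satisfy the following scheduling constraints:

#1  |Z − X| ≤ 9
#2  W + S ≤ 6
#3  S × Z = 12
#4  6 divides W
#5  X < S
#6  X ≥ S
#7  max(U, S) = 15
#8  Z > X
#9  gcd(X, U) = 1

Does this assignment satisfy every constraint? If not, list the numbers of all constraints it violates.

No — constraints 4, 5, and 8 are not satisfied.

#1 |4 − 11| = 7; 7 ≤ 9 — OK.
#2 W + S = 3 + 3 = 6; 6 ≤ 6 — OK.
#3 S × Z = 3 × 4 = 12 — OK.
#4 3 = 6×0 + 3, so 6 does not divide 3 — violated.
#5 X = 11, S = 3; 11 ≥ 3 (want <) — violated.
#6 X = 11, S = 3; 11 ≥ 3 — OK.
#7 max(15, 3) = 15 — OK.
#8 Z = 4, X = 11; 4 ≤ 11 (want >) — violated.
#9 gcd(11, 15) = 1 — OK.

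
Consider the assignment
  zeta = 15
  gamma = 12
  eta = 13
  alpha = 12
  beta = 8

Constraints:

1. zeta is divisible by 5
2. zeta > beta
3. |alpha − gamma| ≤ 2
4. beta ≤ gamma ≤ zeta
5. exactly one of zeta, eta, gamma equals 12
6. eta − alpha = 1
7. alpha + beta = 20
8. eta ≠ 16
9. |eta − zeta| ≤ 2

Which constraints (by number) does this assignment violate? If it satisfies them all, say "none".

The assignment satisfies every constraint.

1. 15 / 5 = 3, so 5 divides 15 — OK.
2. zeta = 15, beta = 8; 15 > 8 — OK.
3. |12 − 12| = 0; 0 ≤ 2 — OK.
4. values 8 ≤ 12 ≤ 15 — OK.
5. zeta=15, eta=13, gamma=12; 1 of them equals 12 — OK.
6. eta − alpha = 13 − 12 = 1 — OK.
7. alpha + beta = 12 + 8 = 20 — OK.
8. eta = 13, and 13 ≠ 16 — OK.
9. |13 − 15| = 2; 2 ≤ 2 — OK.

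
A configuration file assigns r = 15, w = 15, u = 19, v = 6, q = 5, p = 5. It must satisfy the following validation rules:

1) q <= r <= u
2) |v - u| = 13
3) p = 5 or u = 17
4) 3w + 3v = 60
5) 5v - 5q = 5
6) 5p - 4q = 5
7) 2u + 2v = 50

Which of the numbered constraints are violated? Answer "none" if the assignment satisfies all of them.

1) values 5 <= 15 <= 19 — holds.
2) |6 - 19| = 13 — holds.
3) p = 5 = 5 (first disjunct) — holds.
4) 3w + 3v = 3(15) + 3(6) = 63, not 60 — fails.
5) 5v - 5q = 5(6) - 5(5) = 5 — holds.
6) 5p - 4q = 5(5) - 4(5) = 5 — holds.
7) 2u + 2v = 2(19) + 2(6) = 50 — holds.

Constraint 4 does not hold.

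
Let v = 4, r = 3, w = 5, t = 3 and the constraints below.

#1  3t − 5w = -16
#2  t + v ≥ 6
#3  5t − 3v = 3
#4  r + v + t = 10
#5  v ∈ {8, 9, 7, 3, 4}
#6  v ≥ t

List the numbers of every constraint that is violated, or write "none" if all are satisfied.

The assignment satisfies every constraint.

#1 3t − 5w = 3(3) − 5(5) = -16  ✓
#2 t + v = 3 + 4 = 7; 7 ≥ 6  ✓
#3 5t − 3v = 5(3) − 3(4) = 3  ✓
#4 r + v + t = 3 + 4 + 3 = 10  ✓
#5 v = 4 is in {8, 9, 7, 3, 4}  ✓
#6 v = 4, t = 3; 4 ≥ 3  ✓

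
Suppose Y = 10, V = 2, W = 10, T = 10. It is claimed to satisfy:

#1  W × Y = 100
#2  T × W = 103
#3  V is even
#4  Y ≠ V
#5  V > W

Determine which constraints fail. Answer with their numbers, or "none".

The assignment fails constraints 2 and 5.

#1 W × Y = 10 × 10 = 100 — holds.
#2 T × W = 10 × 10 = 100, not 103 — fails.
#3 V = 2 is even — holds.
#4 Y = 10, V = 2; distinct — holds.
#5 V = 2, W = 10; 2 ≤ 10 (want >) — fails.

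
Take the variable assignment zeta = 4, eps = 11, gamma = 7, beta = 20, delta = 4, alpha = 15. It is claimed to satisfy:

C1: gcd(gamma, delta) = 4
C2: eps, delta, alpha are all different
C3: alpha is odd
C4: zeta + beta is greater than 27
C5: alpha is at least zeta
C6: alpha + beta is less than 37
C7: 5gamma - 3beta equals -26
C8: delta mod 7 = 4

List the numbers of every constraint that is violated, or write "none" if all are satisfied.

C1: gcd(7, 4) = 1, not 4  ✗
C2: values 11, 4, 15 are pairwise distinct  ✓
C3: alpha = 15 is odd  ✓
C4: zeta + beta = 4 + 20 = 24; 24 ≤ 27, bound 27 not met  ✗
C5: alpha = 15, zeta = 4; 15 ≥ 4  ✓
C6: alpha + beta = 15 + 20 = 35; 35 < 37  ✓
C7: 5gamma - 3beta = 5(7) - 3(20) = -25, not -26  ✗
C8: 4 mod 7 = 4  ✓

No — constraints 1, 4, and 7 are not satisfied.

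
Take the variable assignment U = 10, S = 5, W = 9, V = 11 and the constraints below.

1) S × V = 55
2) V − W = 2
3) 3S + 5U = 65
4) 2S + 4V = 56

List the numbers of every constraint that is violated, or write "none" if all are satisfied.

1) S × V = 5 × 11 = 55 — satisfied.
2) V − W = 11 − 9 = 2 — satisfied.
3) 3S + 5U = 3(5) + 5(10) = 65 — satisfied.
4) 2S + 4V = 2(5) + 4(11) = 54, not 56 — violated.

The assignment fails constraint 4.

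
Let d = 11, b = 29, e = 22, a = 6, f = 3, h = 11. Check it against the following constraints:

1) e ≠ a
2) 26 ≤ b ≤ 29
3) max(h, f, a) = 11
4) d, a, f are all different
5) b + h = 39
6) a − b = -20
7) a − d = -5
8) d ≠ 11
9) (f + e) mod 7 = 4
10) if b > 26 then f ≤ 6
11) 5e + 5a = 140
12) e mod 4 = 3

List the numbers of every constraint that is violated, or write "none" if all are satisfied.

1) e = 22, a = 6; distinct — holds.
2) b = 29 lies in [26, 29] — holds.
3) max(11, 3, 6) = 11 — holds.
4) values 11, 6, 3 are pairwise distinct — holds.
5) b + h = 29 + 11 = 40, not 39 — fails.
6) a − b = 6 − 29 = -23, not -20 — fails.
7) a − d = 6 − 11 = -5 — holds.
8) d = 11, but 11 is required to differ — fails.
9) f + e = 25; 25 mod 7 = 4 — holds.
10) b = 29 > 26, so we need f ≤ 6; f = 3 ≤ 6 — holds.
11) 5e + 5a = 5(22) + 5(6) = 140 — holds.
12) 22 mod 4 = 2, not 3 — fails.

No — constraints 5, 6, 8, and 12 are not satisfied.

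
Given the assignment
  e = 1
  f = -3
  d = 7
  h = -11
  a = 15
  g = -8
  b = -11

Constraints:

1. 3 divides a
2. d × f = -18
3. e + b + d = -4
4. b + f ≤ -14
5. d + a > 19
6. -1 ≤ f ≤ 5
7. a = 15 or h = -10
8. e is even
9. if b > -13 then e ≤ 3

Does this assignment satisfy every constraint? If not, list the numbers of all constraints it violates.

1. 15 / 3 = 5, so 3 divides 15 — holds.
2. d × f = 7 × (-3) = -21, not -18 — does not hold.
3. e + b + d = 1 + (-11) + 7 = -3, not -4 — does not hold.
4. b + f = -11 + (-3) = -14; -14 ≤ -14 — holds.
5. d + a = 7 + 15 = 22; 22 > 19 — holds.
6. f = -3 is outside [-1, 5] — does not hold.
7. a = 15 = 15 (first disjunct) — holds.
8. e = 1 is odd — does not hold.
9. b = -11 > -13, so we need e ≤ 3; e = 1 ≤ 3 — holds.

Violated: 2, 3, 6, and 8.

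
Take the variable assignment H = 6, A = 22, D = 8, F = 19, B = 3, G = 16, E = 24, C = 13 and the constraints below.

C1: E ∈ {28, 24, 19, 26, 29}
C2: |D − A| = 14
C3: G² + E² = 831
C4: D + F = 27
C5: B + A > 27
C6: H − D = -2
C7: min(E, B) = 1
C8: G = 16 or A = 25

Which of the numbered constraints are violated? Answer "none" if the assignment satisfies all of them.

Constraints 3, 5, and 7 do not hold.

C1: E = 24 is in {28, 24, 19, 26, 29} — OK.
C2: |8 − 22| = 14 — OK.
C3: G² + E² = 16² + 24² = 256 + 576 = 832, not 831 — violated.
C4: D + F = 8 + 19 = 27 — OK.
C5: B + A = 3 + 22 = 25; 25 ≤ 27, bound 27 not met — violated.
C6: H − D = 6 − 8 = -2 — OK.
C7: min(24, 3) = 3, not 1 — violated.
C8: G = 16 = 16 (first disjunct) — OK.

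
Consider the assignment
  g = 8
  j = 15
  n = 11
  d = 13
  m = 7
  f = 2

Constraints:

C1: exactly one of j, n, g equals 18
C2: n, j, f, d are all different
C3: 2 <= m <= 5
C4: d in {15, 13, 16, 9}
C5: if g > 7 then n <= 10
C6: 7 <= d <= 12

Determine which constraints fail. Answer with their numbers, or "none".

C1: j=15, n=11, g=8; 0 of them equal 18, not exactly one  ✘
C2: values 11, 15, 2, 13 are pairwise distinct  ✔
C3: m = 7 is outside [2, 5]  ✘
C4: d = 13 is in {15, 13, 16, 9}  ✔
C5: g = 8 > 7, so we need n ≤ 10; but n = 11 > 10  ✘
C6: d = 13 is outside [7, 12]  ✘

Constraints 1, 3, 5, and 6 are violated.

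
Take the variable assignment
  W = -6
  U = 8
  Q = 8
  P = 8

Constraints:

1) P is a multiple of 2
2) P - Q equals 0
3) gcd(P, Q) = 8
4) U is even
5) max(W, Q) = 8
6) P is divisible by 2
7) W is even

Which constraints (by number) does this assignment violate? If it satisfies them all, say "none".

1) 8 / 2 = 4, so 2 divides 8 — holds.
2) P - Q = 8 - 8 = 0 — holds.
3) gcd(8, 8) = 8 — holds.
4) U = 8 is even — holds.
5) max(-6, 8) = 8 — holds.
6) 8 / 2 = 4, so 2 divides 8 — holds.
7) W = -6 is even — holds.

None — every constraint holds.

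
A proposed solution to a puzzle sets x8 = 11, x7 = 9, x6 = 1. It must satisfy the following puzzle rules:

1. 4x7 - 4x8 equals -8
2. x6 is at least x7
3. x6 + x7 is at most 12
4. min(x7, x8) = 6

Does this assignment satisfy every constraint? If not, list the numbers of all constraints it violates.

1. 4x7 - 4x8 = 4(9) - 4(11) = -8 — OK.
2. x6 = 1, x7 = 9; 1 < 9 (want ≥) — violated.
3. x6 + x7 = 1 + 9 = 10; 10 ≤ 12 — OK.
4. min(9, 11) = 9, not 6 — violated.

Constraints 2 and 4 are violated.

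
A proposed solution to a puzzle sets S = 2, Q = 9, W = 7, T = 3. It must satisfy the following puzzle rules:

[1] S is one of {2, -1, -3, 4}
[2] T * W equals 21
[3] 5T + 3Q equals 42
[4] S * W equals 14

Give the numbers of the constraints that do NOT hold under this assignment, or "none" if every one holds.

[1] S = 2 is in {2, -1, -3, 4}  yes
[2] T * W = 3 * 7 = 21  yes
[3] 5T + 3Q = 5(3) + 3(9) = 42  yes
[4] S * W = 2 * 7 = 14  yes

The assignment satisfies every constraint.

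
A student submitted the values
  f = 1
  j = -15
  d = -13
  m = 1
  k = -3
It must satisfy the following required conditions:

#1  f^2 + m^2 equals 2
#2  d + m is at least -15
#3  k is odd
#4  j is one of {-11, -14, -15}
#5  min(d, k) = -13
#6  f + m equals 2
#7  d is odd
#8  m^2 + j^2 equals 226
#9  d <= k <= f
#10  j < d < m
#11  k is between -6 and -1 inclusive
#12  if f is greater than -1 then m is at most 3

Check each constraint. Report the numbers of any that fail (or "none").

#1 f^2 + m^2 = 1^2 + 1^2 = 1 + 1 = 2  yes
#2 d + m = -13 + 1 = -12; -12 ≥ -15  yes
#3 k = -3 is odd  yes
#4 j = -15 is in {-11, -14, -15}  yes
#5 min(-13, -3) = -13  yes
#6 f + m = 1 + 1 = 2  yes
#7 d = -13 is odd  yes
#8 m^2 + j^2 = 1^2 + (-15)^2 = 1 + 225 = 226  yes
#9 values -13 <= -3 <= 1  yes
#10 values -15 < -13 < 1  yes
#11 k = -3 lies in [-6, -1]  yes
#12 f = 1 > -1, so we need m ≤ 3; m = 1 ≤ 3  yes

Yes — all constraints hold.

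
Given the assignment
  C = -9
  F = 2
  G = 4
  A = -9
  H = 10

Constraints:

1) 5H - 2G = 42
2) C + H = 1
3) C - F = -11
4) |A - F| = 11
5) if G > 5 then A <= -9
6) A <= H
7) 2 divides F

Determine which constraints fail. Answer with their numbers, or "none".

1) 5H - 2G = 5(10) - 2(4) = 42 — OK.
2) C + H = -9 + 10 = 1 — OK.
3) C - F = -9 - 2 = -11 — OK.
4) |-9 - 2| = 11 — OK.
5) G = 4, not > 5; antecedent false, conditional vacuously true — OK.
6) A = -9, H = 10; -9 ≤ 10 — OK.
7) 2 / 2 = 1, so 2 divides 2 — OK.

All constraints are satisfied.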